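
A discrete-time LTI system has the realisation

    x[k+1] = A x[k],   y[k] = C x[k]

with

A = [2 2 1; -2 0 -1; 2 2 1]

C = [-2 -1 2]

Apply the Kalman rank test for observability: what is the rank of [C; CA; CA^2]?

CA = [[2, 0, 1]]
CA^2 = [[6, 6, 3]]
Observability matrix O = [C; CA; CA^2] = [[-2, -1, 2], [2, 0, 1], [6, 6, 3]]
det(O) = (-2)·(0·3 - 1·6) - (-1)·(2·3 - 1·6) + 2·(2·6 - 0·6) = (-2)·(-6) - (-1)·0 + 2·12 = 36 ≠ 0, so rank(O) = 3.
rank(O) = 3 = n, so the pair (A, C) is completely observable.

3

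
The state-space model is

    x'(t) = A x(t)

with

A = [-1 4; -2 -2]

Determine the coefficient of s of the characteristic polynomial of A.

3

For a 2×2 matrix, det(sI - A) = s^2 - (tr A)s + det A.
tr A = -3, det A = 10.
So p(s) = s^2 + 3s + 10.
The coefficient of s is 3.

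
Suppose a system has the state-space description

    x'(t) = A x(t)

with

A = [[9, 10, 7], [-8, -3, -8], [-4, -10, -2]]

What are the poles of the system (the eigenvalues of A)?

det(sI - A) = s^3 - (tr A)s^2 + (M11 + M22 + M33)s - det A, where Mii is the 2×2 principal minor of A obtained by deleting row i and column i.
tr A = 9 + (-3) + (-2) = 4; M11 = (-3)·(-2) - (-8)·(-10) = 6 - 80 = -74; M22 = 9·(-2) - 7·(-4) = -18 - (-28) = 10; M33 = 9·(-3) - 10·(-8) = -27 - (-80) = 53; sum of minors = -11.
det A = 9·((-3)·(-2) - (-8)·(-10)) - 10·((-8)·(-2) - (-8)·(-4)) + 7·((-8)·(-10) - (-3)·(-4)) = 9·(-74) - 10·(-16) + 7·68 = -30.
So p(s) = det(sI - A) = s^3 - 4s^2 - 11s + 30.
Rational-root test: any integer root divides 30. Testing small divisors, s = 2 works: p(2) = 8 + (-16) + (-22) + 30 = 0, so (s - 2) is a factor.
Dividing, p(s) = (s - 2)(s^2 - 2s - 15).
Factor s^2 - 2s - 15: two numbers with sum 2 and product -15 are 5 and -3, so s^2 - 2s - 15 = (s - 5)(s + 3).
Hence p(s) = (s - 5) (s - 2) (s + 3), with roots -3, 2, 5.
At least one eigenvalue has non-negative real part, so the system is not asymptotically stable.

-3, 2, 5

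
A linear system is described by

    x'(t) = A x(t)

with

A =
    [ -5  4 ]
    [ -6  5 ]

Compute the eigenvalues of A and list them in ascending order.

det(sI - A) = s^2 - (tr A)s + det A, with tr A = (-5) + 5 = 0 and det A = (-5)·5 - 4·(-6) = -25 - (-24) = -1.
So p(s) = det(sI - A) = s^2 - 1.
Factor s^2 - 1: two numbers with sum 0 and product -1 are 1 and -1, so s^2 - 1 = (s - 1)(s + 1).
Hence p(s) = (s - 1) (s + 1), with roots -1, 1.
At least one eigenvalue has non-negative real part, so the system is not asymptotically stable.

-1, 1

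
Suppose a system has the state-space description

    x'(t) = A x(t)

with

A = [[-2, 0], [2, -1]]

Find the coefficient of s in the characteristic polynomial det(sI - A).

3

For a 2×2 matrix, det(sI - A) = s^2 - (tr A)s + det A.
tr A = -3, det A = 2.
So p(s) = s^2 + 3s + 2.
The coefficient of s is 3.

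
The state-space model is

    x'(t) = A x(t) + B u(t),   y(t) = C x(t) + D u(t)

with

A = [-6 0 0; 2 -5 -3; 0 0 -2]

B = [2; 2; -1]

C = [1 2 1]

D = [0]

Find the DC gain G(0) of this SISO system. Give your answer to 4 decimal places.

G(0) = C(-A)^{-1}B + D = -C A^{-1} B + D.
det A = -60, so A^{-1} = (1/-60)·adj(A) = [[-1/6, 0, 0], [-1/15, -1/5, 3/10], [0, 0, -1/2]]
A^{-1} B = [-1/3, -5/6, 1/2]^T
C A^{-1} B = -3/2
G(0) = D - C A^{-1} B = 0 - (-3/2) = 3/2 ≈ 1.5000

1.5000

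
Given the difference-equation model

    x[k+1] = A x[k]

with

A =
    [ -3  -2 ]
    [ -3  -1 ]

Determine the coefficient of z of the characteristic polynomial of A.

For a 2×2 matrix, det(zI - A) = z^2 - (tr A)z + det A.
tr A = -4, det A = -3.
So p(z) = z^2 + 4z - 3.
The coefficient of z is 4.

4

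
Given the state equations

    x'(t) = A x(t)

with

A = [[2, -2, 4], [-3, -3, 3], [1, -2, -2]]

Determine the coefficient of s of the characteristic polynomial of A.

Expand det(sI - A) for the 3×3 matrix.
p(s) = s^3 + 3s^2 - 8s - 66.
(Check: constant term = det(-A) = (-1)^3 det A = -66; coefficient of s^2 = -tr A = 3.)
The coefficient of s is -8.

-8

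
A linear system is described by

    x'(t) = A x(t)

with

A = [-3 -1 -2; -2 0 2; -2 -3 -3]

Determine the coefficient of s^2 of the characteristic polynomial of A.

Expand det(sI - A) for the 3×3 matrix.
p(s) = s^3 + 6s^2 + 9s + 20.
(Check: constant term = det(-A) = (-1)^3 det A = 20; coefficient of s^2 = -tr A = 6.)
The coefficient of s^2 is 6.

6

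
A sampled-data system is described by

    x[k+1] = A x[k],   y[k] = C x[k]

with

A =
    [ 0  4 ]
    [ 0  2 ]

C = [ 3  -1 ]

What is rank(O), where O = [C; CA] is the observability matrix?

CA = [[0, 10]]
Observability matrix O = [C; CA] = [[3, -1], [0, 10]]
det(O) = 3·10 - (-1)·0 = 30 - 0 = 30 ≠ 0, so rank(O) = 2.
rank(O) = 2 = n, so the pair (A, C) is completely observable.

2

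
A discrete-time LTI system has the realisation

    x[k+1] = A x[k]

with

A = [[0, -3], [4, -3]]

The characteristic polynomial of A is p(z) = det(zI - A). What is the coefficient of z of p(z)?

For a 2×2 matrix, det(zI - A) = z^2 - (tr A)z + det A.
tr A = -3, det A = 12.
So p(z) = z^2 + 3z + 12.
The coefficient of z is 3.

3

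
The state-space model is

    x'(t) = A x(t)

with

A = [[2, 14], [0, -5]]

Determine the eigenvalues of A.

det(sI - A) = s^2 - (tr A)s + det A, with tr A = 2 + (-5) = -3 and det A = 2·(-5) - 14·0 = -10 - 0 = -10.
So p(s) = det(sI - A) = s^2 + 3s - 10.
Factor s^2 + 3s - 10: two numbers with sum -3 and product -10 are 2 and -5, so s^2 + 3s - 10 = (s - 2)(s + 5).
Hence p(s) = (s - 2) (s + 5), with roots -5, 2.
At least one eigenvalue has non-negative real part, so the system is not asymptotically stable.

-5, 2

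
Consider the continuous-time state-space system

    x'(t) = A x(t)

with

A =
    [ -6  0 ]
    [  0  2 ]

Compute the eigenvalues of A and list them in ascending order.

det(sI - A) = s^2 - (tr A)s + det A, with tr A = (-6) + 2 = -4 and det A = (-6)·2 - 0·0 = -12 - 0 = -12.
So p(s) = det(sI - A) = s^2 + 4s - 12.
Factor s^2 + 4s - 12: two numbers with sum -4 and product -12 are 2 and -6, so s^2 + 4s - 12 = (s - 2)(s + 6).
Hence p(s) = (s - 2) (s + 6), with roots -6, 2.
At least one eigenvalue has non-negative real part, so the system is not asymptotically stable.

-6, 2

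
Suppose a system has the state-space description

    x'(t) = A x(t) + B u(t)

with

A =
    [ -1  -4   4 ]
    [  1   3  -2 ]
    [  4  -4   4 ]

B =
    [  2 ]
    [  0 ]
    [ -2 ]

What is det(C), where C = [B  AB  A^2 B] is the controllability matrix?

-776

AB = [[-10], [6], [0]]
A^2B = [[-14], [8], [-64]]
Controllability matrix C = [B  AB  A^2B] = [[2, -10, -14], [0, 6, 8], [-2, 0, -64]]
Expanding along the first row, det(C) = 2·(6·(-64) - 8·0) - (-10)·(0·(-64) - 8·(-2)) + (-14)·(0·0 - 6·(-2)) = 2·(-384) - (-10)·16 + (-14)·12 = -776
Since det(C) ≠ 0, rank(C) = 3 and the system is completely controllable.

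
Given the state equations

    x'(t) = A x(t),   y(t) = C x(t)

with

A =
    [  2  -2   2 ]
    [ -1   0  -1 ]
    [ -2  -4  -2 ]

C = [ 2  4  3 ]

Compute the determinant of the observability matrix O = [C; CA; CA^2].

CA = [[-6, -16, -6]]
CA^2 = [[16, 36, 16]]
Observability matrix O = [C; CA; CA^2] = [[2, 4, 3], [-6, -16, -6], [16, 36, 16]]
Expanding along the first row, det(O) = 2·((-16)·16 - (-6)·36) - 4·((-6)·16 - (-6)·16) + 3·((-6)·36 - (-16)·16) = 2·(-40) - 4·0 + 3·40 = 40
Since det(O) ≠ 0, rank(O) = 3 and the system is completely observable.

40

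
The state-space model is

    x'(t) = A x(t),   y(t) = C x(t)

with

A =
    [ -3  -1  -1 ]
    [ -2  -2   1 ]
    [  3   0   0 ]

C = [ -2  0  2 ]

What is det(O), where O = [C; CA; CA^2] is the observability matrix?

CA = [[12, 2, 2]]
CA^2 = [[-34, -16, -10]]
Observability matrix O = [C; CA; CA^2] = [[-2, 0, 2], [12, 2, 2], [-34, -16, -10]]
Expanding along the first row, det(O) = (-2)·(2·(-10) - 2·(-16)) - 0·(12·(-10) - 2·(-34)) + 2·(12·(-16) - 2·(-34)) = (-2)·12 - 0·(-52) + 2·(-124) = -272
Since det(O) ≠ 0, rank(O) = 3 and the system is completely observable.

-272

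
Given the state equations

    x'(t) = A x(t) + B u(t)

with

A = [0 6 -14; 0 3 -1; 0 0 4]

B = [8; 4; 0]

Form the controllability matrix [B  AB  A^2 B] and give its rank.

AB = [[24], [12], [0]]
A^2B = [[72], [36], [0]]
Controllability matrix C = [B  AB  A^2B] = [[8, 24, 72], [4, 12, 36], [0, 0, 0]]
Every column of C is a scalar multiple of column 1 = [8, 4, 0] (multipliers 1, 3, 9), so the columns span a one-dimensional space.
C ≠ 0, hence rank(C) = 1.
rank(C) = 1 < n = 3, so the pair (A, B) is not completely controllable.

1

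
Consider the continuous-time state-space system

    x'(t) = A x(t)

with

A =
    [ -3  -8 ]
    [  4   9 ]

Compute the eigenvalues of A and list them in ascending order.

det(sI - A) = s^2 - (tr A)s + det A, with tr A = (-3) + 9 = 6 and det A = (-3)·9 - (-8)·4 = -27 - (-32) = 5.
So p(s) = det(sI - A) = s^2 - 6s + 5.
Factor s^2 - 6s + 5: two numbers with sum 6 and product 5 are 5 and 1, so s^2 - 6s + 5 = (s - 5)(s - 1).
Hence p(s) = (s - 5) (s - 1), with roots 1, 5.
At least one eigenvalue has non-negative real part, so the system is not asymptotically stable.

1, 5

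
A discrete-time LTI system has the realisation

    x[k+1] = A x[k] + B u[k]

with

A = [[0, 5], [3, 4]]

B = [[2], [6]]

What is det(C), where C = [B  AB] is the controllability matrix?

AB = [[30], [30]]
Controllability matrix C = [B  AB] = [[2, 30], [6, 30]]
det(C) = 2·30 - 30·6 = 60 - 180 = -120
Since det(C) ≠ 0, rank(C) = 2 and the system is completely controllable.

-120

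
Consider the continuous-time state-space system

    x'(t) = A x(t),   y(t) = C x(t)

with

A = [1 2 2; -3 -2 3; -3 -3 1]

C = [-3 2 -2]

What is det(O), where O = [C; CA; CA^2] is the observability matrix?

-540

CA = [[-3, -4, -2]]
CA^2 = [[15, 8, -20]]
Observability matrix O = [C; CA; CA^2] = [[-3, 2, -2], [-3, -4, -2], [15, 8, -20]]
Expanding along the first row, det(O) = (-3)·((-4)·(-20) - (-2)·8) - 2·((-3)·(-20) - (-2)·15) + (-2)·((-3)·8 - (-4)·15) = (-3)·96 - 2·90 + (-2)·36 = -540
Since det(O) ≠ 0, rank(O) = 3 and the system is completely observable.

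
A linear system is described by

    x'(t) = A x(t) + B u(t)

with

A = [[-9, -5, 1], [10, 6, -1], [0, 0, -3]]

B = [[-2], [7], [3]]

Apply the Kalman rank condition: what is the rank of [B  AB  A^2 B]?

2

AB = [[-14], [19], [-9]]
A^2B = [[22], [-17], [27]]
Controllability matrix C = [B  AB  A^2B] = [[-2, -14, 22], [7, 19, -17], [3, -9, 27]]
The rows r1, r2, r3 of C are linearly dependent: -2·r1 - r2 + r3 = 0 (check each entry), so rank(C) ≤ 2.
The 2×2 minor from rows 1, 2, columns 1, 2 is (-2)·19 - (-14)·7 = -38 - (-98) = 60 ≠ 0, so rank(C) = 2.
rank(C) = 2 < n = 3, so the pair (A, B) is not completely controllable.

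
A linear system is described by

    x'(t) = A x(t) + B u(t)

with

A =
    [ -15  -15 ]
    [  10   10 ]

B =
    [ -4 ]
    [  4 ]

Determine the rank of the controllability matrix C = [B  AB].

1

AB = [[0], [0]]
Controllability matrix C = [B  AB] = [[-4, 0], [4, 0]]
Every column of C is a scalar multiple of column 1 = [-4, 4] (multipliers 1, 0), so the columns span a one-dimensional space.
C ≠ 0, hence rank(C) = 1.
rank(C) = 1 < n = 2, so the pair (A, B) is not completely controllable.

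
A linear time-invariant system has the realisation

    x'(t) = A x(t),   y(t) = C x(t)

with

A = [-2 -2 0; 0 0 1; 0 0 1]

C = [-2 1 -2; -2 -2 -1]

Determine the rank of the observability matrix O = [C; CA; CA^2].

CA = [[4, 4, -1], [4, 4, -3]]
CA^2 = [[-8, -8, 3], [-8, -8, 1]]
Observability matrix O = [C; CA; CA^2] = [[-2, 1, -2], [-2, -2, -1], [4, 4, -1], [4, 4, -3], [-8, -8, 3], [-8, -8, 1]]
Take the 3×3 submatrix of O formed by rows 1, 2, 3: [[-2, 1, -2], [-2, -2, -1], [4, 4, -1]]. Its determinant is (-2)·((-2)·(-1) - (-1)·4) - 1·((-2)·(-1) - (-1)·4) + (-2)·((-2)·4 - (-2)·4) = (-2)·6 - 1·6 + (-2)·0 = -18 ≠ 0.
So rank(O) ≥ 3; since O has 3 columns, rank(O) = 3.
rank(O) = 3 = n, so the pair (A, C) is completely observable.

3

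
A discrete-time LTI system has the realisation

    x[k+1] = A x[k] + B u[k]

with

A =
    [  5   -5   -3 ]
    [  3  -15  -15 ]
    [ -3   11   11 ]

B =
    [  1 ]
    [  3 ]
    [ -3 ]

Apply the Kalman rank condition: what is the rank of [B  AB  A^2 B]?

AB = [[-1], [3], [-3]]
A^2B = [[-11], [-3], [3]]
Controllability matrix C = [B  AB  A^2B] = [[1, -1, -11], [3, 3, -3], [-3, -3, 3]]
The rows r1, r2, r3 of C are linearly dependent: r2 + r3 = 0 (check each entry), so rank(C) ≤ 2.
The 2×2 minor from rows 1, 2, columns 1, 2 is 1·3 - (-1)·3 = 3 - (-3) = 6 ≠ 0, so rank(C) = 2.
rank(C) = 2 < n = 3, so the pair (A, B) is not completely controllable.

2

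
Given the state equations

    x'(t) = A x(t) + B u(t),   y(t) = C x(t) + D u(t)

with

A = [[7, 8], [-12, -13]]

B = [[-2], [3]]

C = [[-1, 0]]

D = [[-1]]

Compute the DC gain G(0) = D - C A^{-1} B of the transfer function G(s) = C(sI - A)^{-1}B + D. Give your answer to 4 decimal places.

-0.6000

G(0) = C(-A)^{-1}B + D = -C A^{-1} B + D.
det A = 5, so A^{-1} = (1/5)·adj(A) = [[-13/5, -8/5], [12/5, 7/5]]
A^{-1} B = [2/5, -3/5]^T
C A^{-1} B = -2/5
G(0) = D - C A^{-1} B = -1 - (-2/5) = -3/5 ≈ -0.6000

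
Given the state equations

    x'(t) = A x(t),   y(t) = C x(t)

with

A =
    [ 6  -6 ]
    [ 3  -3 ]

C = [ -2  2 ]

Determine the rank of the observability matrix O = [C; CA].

CA = [[-6, 6]]
Observability matrix O = [C; CA] = [[-2, 2], [-6, 6]]
Every row of O is a scalar multiple of row 1 = [-2, 2] (multipliers 1, 3), so the rows span a one-dimensional space.
O ≠ 0, hence rank(O) = 1.
rank(O) = 1 < n = 2, so the pair (A, C) is not completely observable.

1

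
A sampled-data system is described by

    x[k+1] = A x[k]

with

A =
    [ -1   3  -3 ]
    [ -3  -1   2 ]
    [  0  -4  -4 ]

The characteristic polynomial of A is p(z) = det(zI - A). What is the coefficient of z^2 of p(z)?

6

Expand det(zI - A) for the 3×3 matrix.
p(z) = z^3 + 6z^2 + 26z + 84.
(Check: constant term = det(-A) = (-1)^3 det A = 84; coefficient of z^2 = -tr A = 6.)
The coefficient of z^2 is 6.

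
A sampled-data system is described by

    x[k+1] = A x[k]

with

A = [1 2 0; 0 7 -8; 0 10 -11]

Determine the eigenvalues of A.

det(zI - A) = z^3 - (tr A)z^2 + (M11 + M22 + M33)z - det A, where Mii is the 2×2 principal minor of A obtained by deleting row i and column i.
tr A = 1 + 7 + (-11) = -3; M11 = 7·(-11) - (-8)·10 = -77 - (-80) = 3; M22 = 1·(-11) - 0·0 = -11 - 0 = -11; M33 = 1·7 - 2·0 = 7 - 0 = 7; sum of minors = -1.
det A = 1·(7·(-11) - (-8)·10) - 2·(0·(-11) - (-8)·0) + 0·(0·10 - 7·0) = 1·3 - 2·0 + 0·0 = 3.
So p(z) = det(zI - A) = z^3 + 3z^2 - z - 3.
Rational-root test: any integer root divides -3. Testing small divisors, z = -1 works: p(-1) = -1 + 3 + 1 + (-3) = 0, so (z + 1) is a factor.
Dividing, p(z) = (z + 1)(z^2 + 2z - 3).
Factor z^2 + 2z - 3: two numbers with sum -2 and product -3 are 1 and -3, so z^2 + 2z - 3 = (z - 1)(z + 3).
Hence p(z) = (z - 1) (z + 1) (z + 3), with roots -3, -1, 1.

-3, -1, 1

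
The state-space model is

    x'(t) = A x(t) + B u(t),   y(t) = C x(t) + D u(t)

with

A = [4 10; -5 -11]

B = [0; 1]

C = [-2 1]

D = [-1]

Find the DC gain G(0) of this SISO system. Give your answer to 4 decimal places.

G(0) = C(-A)^{-1}B + D = -C A^{-1} B + D.
det A = 6, so A^{-1} = (1/6)·adj(A) = [[-11/6, -5/3], [5/6, 2/3]]
A^{-1} B = [-5/3, 2/3]^T
C A^{-1} B = 4
G(0) = D - C A^{-1} B = -1 - (4) = -5

-5.0000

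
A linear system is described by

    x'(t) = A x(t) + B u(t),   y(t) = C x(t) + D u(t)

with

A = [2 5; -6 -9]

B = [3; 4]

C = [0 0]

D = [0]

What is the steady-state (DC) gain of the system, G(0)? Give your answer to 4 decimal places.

0.0000

G(0) = C(-A)^{-1}B + D = -C A^{-1} B + D.
det A = 12, so A^{-1} = (1/12)·adj(A) = [[-3/4, -5/12], [1/2, 1/6]]
A^{-1} B = [-47/12, 13/6]^T
C A^{-1} B = 0
G(0) = D - C A^{-1} B = 0 - (0) = 0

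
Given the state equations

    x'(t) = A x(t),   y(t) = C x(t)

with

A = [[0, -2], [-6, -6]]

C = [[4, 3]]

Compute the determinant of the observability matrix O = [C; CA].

CA = [[-18, -26]]
Observability matrix O = [C; CA] = [[4, 3], [-18, -26]]
det(O) = 4·(-26) - 3·(-18) = -104 - (-54) = -50
Since det(O) ≠ 0, rank(O) = 2 and the system is completely observable.

-50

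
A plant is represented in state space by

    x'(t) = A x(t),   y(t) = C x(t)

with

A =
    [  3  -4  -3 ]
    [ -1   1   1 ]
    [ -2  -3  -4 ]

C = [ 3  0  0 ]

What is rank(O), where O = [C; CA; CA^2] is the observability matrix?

CA = [[9, -12, -9]]
CA^2 = [[57, -21, -3]]
Observability matrix O = [C; CA; CA^2] = [[3, 0, 0], [9, -12, -9], [57, -21, -3]]
det(O) = 3·((-12)·(-3) - (-9)·(-21)) - 0·(9·(-3) - (-9)·57) + 0·(9·(-21) - (-12)·57) = 3·(-153) - 0·486 + 0·495 = -459 ≠ 0, so rank(O) = 3.
rank(O) = 3 = n, so the pair (A, C) is completely observable.

3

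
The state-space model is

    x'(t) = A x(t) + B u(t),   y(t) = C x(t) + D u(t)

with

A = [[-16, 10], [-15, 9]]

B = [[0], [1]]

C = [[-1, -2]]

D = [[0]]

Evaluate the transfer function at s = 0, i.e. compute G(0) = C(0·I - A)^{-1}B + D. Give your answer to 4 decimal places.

G(0) = C(-A)^{-1}B + D = -C A^{-1} B + D.
det A = 6, so A^{-1} = (1/6)·adj(A) = [[3/2, -5/3], [5/2, -8/3]]
A^{-1} B = [-5/3, -8/3]^T
C A^{-1} B = 7
G(0) = D - C A^{-1} B = 0 - (7) = -7

-7.0000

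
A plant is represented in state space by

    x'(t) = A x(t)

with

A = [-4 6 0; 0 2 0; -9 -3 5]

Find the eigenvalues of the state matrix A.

-4, 2, 5

det(sI - A) = s^3 - (tr A)s^2 + (M11 + M22 + M33)s - det A, where Mii is the 2×2 principal minor of A obtained by deleting row i and column i.
tr A = (-4) + 2 + 5 = 3; M11 = 2·5 - 0·(-3) = 10 - 0 = 10; M22 = (-4)·5 - 0·(-9) = -20 - 0 = -20; M33 = (-4)·2 - 6·0 = -8 - 0 = -8; sum of minors = -18.
det A = (-4)·(2·5 - 0·(-3)) - 6·(0·5 - 0·(-9)) + 0·(0·(-3) - 2·(-9)) = (-4)·10 - 6·0 + 0·18 = -40.
So p(s) = det(sI - A) = s^3 - 3s^2 - 18s + 40.
Rational-root test: any integer root divides 40. Testing small divisors, s = 2 works: p(2) = 8 + (-12) + (-36) + 40 = 0, so (s - 2) is a factor.
Dividing, p(s) = (s - 2)(s^2 - s - 20).
Factor s^2 - s - 20: two numbers with sum 1 and product -20 are 5 and -4, so s^2 - s - 20 = (s - 5)(s + 4).
Hence p(s) = (s - 5) (s - 2) (s + 4), with roots -4, 2, 5.
At least one eigenvalue has non-negative real part, so the system is not asymptotically stable.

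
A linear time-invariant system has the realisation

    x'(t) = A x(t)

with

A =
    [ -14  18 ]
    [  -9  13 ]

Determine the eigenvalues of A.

det(sI - A) = s^2 - (tr A)s + det A, with tr A = (-14) + 13 = -1 and det A = (-14)·13 - 18·(-9) = -182 - (-162) = -20.
So p(s) = det(sI - A) = s^2 + s - 20.
Factor s^2 + s - 20: two numbers with sum -1 and product -20 are 4 and -5, so s^2 + s - 20 = (s - 4)(s + 5).
Hence p(s) = (s - 4) (s + 5), with roots -5, 4.
At least one eigenvalue has non-negative real part, so the system is not asymptotically stable.

-5, 4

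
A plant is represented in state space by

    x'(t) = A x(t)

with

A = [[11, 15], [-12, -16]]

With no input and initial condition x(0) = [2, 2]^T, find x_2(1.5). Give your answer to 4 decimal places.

det(sI - A) = s^2 - (tr A)s + det A, with tr A = 11 + (-16) = -5 and det A = 11·(-16) - 15·(-12) = -176 - (-180) = 4.
So p(s) = det(sI - A) = s^2 + 5s + 4.
Factor s^2 + 5s + 4: two numbers with sum -5 and product 4 are -1 and -4, so s^2 + 5s + 4 = (s + 1)(s + 4).
Hence p(s) = (s + 1) (s + 4), with roots -4, -1.
The eigenvalues -4, -1 are distinct and real, so A is diagonalisable and x(t) = e^{At} x(0) = V diag(e^{λ_i t}) V^{-1} x(0), where the columns of V are the eigenvectors.
λ = -4: A - (-4)I = [[15, 15], [-12, -12]]. Row 1 gives 15·v1 + 15·v2 = 0, so take v_1 = [-1, 1]^T.
λ = -1: A - (-1)I = [[12, 15], [-12, -15]]. Row 1 gives 12·v1 + 15·v2 = 0, so take v_2 = [5, -4]^T.
V = [v_1 v_2] = [[-1, 5], [1, -4]] has det V = -1, so V^{-1} = adj(V)/det V = [[4, 5], [1, 1]].
Modal coordinates z(0) = V^{-1} x(0): 4·2 + 5·2 = 18; 1·2 + 1·2 = 4; so z(0) = [18, 4]^T.
x_2(t) = Σ_i (v_i)_2 · z_i(0) · e^{λ_i t} (row 2 of V times the modal terms).
x_2(1.5) = 1·18·e^{-4·1.5} + (-4)·4·e^{-1·1.5} = 18·0.002479 + (-16)·0.223130 = -3.5255.

-3.5255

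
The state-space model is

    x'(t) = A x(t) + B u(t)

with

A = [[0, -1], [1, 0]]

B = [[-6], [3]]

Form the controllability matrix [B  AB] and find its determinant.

AB = [[-3], [-6]]
Controllability matrix C = [B  AB] = [[-6, -3], [3, -6]]
det(C) = (-6)·(-6) - (-3)·3 = 36 - (-9) = 45
Since det(C) ≠ 0, rank(C) = 2 and the system is completely controllable.

45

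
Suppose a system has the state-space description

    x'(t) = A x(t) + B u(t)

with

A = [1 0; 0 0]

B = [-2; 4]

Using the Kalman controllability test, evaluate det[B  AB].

8

AB = [[-2], [0]]
Controllability matrix C = [B  AB] = [[-2, -2], [4, 0]]
det(C) = (-2)·0 - (-2)·4 = 0 - (-8) = 8
Since det(C) ≠ 0, rank(C) = 2 and the system is completely controllable.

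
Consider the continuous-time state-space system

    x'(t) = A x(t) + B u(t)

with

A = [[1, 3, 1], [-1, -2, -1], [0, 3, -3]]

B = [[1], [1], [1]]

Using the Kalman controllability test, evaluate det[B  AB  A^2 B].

AB = [[5], [-4], [0]]
A^2B = [[-7], [3], [-12]]
Controllability matrix C = [B  AB  A^2B] = [[1, 5, -7], [1, -4, 3], [1, 0, -12]]
Expanding along the first row, det(C) = 1·((-4)·(-12) - 3·0) - 5·(1·(-12) - 3·1) + (-7)·(1·0 - (-4)·1) = 1·48 - 5·(-15) + (-7)·4 = 95
Since det(C) ≠ 0, rank(C) = 3 and the system is completely controllable.

95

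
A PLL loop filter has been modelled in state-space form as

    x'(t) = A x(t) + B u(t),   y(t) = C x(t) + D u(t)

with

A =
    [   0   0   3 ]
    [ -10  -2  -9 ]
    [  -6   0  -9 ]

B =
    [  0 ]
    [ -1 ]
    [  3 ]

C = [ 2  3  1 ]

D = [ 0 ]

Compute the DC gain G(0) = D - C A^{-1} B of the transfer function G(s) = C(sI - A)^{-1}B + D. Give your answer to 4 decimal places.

-8.0000

G(0) = C(-A)^{-1}B + D = -C A^{-1} B + D.
det A = -36, so A^{-1} = (1/-36)·adj(A) = [[-1/2, 0, -1/6], [1, -1/2, 5/6], [1/3, 0, 0]]
A^{-1} B = [-1/2, 3, 0]^T
C A^{-1} B = 8
G(0) = D - C A^{-1} B = 0 - (8) = -8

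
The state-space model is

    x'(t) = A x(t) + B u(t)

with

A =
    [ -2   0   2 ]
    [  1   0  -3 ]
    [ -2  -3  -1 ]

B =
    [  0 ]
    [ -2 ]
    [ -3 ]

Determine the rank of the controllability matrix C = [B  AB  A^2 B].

AB = [[-6], [9], [9]]
A^2B = [[30], [-33], [-24]]
Controllability matrix C = [B  AB  A^2B] = [[0, -6, 30], [-2, 9, -33], [-3, 9, -24]]
det(C) = 0·(9·(-24) - (-33)·9) - (-6)·((-2)·(-24) - (-33)·(-3)) + 30·((-2)·9 - 9·(-3)) = 0·81 - (-6)·(-51) + 30·9 = -36 ≠ 0, so rank(C) = 3.
rank(C) = 3 = n, so the pair (A, B) is completely controllable.

3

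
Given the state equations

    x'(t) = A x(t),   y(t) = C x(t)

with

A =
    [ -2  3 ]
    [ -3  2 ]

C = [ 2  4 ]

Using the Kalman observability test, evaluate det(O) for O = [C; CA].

CA = [[-16, 14]]
Observability matrix O = [C; CA] = [[2, 4], [-16, 14]]
det(O) = 2·14 - 4·(-16) = 28 - (-64) = 92
Since det(O) ≠ 0, rank(O) = 2 and the system is completely observable.

92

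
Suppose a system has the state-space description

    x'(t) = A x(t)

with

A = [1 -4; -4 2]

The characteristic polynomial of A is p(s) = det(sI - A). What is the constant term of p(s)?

For a 2×2 matrix, det(sI - A) = s^2 - (tr A)s + det A.
tr A = 3, det A = -14.
So p(s) = s^2 - 3s - 14.
The constant term is -14.

-14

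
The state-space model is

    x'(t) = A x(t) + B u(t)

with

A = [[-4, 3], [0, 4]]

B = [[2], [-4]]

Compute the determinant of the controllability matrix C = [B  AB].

AB = [[-20], [-16]]
Controllability matrix C = [B  AB] = [[2, -20], [-4, -16]]
det(C) = 2·(-16) - (-20)·(-4) = -32 - 80 = -112
Since det(C) ≠ 0, rank(C) = 2 and the system is completely controllable.

-112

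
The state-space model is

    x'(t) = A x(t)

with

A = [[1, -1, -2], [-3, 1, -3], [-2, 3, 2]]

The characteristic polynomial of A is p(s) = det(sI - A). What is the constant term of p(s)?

-13

Expand det(sI - A) for the 3×3 matrix.
p(s) = s^3 - 4s^2 + 7s - 13.
(Check: constant term = det(-A) = (-1)^3 det A = -13; coefficient of s^2 = -tr A = -4.)
The constant term is -13.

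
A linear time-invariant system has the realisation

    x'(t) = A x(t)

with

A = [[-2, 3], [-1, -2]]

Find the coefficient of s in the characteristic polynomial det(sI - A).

4

For a 2×2 matrix, det(sI - A) = s^2 - (tr A)s + det A.
tr A = -4, det A = 7.
So p(s) = s^2 + 4s + 7.
The coefficient of s is 4.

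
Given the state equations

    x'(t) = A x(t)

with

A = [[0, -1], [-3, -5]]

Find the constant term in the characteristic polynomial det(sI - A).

-3

For a 2×2 matrix, det(sI - A) = s^2 - (tr A)s + det A.
tr A = -5, det A = -3.
So p(s) = s^2 + 5s - 3.
The constant term is -3.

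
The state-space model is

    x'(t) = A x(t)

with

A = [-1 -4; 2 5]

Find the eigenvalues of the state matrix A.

det(sI - A) = s^2 - (tr A)s + det A, with tr A = (-1) + 5 = 4 and det A = (-1)·5 - (-4)·2 = -5 - (-8) = 3.
So p(s) = det(sI - A) = s^2 - 4s + 3.
Factor s^2 - 4s + 3: two numbers with sum 4 and product 3 are 3 and 1, so s^2 - 4s + 3 = (s - 3)(s - 1).
Hence p(s) = (s - 3) (s - 1), with roots 1, 3.
At least one eigenvalue has non-negative real part, so the system is not asymptotically stable.

1, 3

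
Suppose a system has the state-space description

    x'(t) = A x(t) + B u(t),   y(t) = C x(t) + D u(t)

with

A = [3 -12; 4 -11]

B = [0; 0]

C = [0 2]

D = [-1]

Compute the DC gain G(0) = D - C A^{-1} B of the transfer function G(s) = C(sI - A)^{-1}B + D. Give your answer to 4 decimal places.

-1.0000

G(0) = C(-A)^{-1}B + D = -C A^{-1} B + D.
det A = 15, so A^{-1} = (1/15)·adj(A) = [[-11/15, 4/5], [-4/15, 1/5]]
A^{-1} B = [0, 0]^T
C A^{-1} B = 0
G(0) = D - C A^{-1} B = -1 - (0) = -1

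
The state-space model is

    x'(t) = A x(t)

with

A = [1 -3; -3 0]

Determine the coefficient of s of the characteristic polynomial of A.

-1

For a 2×2 matrix, det(sI - A) = s^2 - (tr A)s + det A.
tr A = 1, det A = -9.
So p(s) = s^2 - s - 9.
The coefficient of s is -1.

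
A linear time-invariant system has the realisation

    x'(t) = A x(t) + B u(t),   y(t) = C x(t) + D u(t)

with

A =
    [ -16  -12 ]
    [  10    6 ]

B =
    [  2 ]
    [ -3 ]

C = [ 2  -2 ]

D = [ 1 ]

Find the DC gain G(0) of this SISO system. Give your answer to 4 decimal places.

G(0) = C(-A)^{-1}B + D = -C A^{-1} B + D.
det A = 24, so A^{-1} = (1/24)·adj(A) = [[1/4, 1/2], [-5/12, -2/3]]
A^{-1} B = [-1, 7/6]^T
C A^{-1} B = -13/3
G(0) = D - C A^{-1} B = 1 - (-13/3) = 16/3 ≈ 5.3333

5.3333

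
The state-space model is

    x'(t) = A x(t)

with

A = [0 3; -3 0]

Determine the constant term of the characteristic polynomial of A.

For a 2×2 matrix, det(sI - A) = s^2 - (tr A)s + det A.
tr A = 0, det A = 9.
So p(s) = s^2 + 9.
The constant term is 9.

9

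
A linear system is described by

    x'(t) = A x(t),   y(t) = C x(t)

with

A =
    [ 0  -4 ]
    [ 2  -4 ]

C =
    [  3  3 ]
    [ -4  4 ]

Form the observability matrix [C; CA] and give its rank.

2

CA = [[6, -24], [8, 0]]
Observability matrix O = [C; CA] = [[3, 3], [-4, 4], [6, -24], [8, 0]]
Take the 2×2 submatrix of O formed by rows 1, 2: [[3, 3], [-4, 4]]. Its determinant is 3·4 - 3·(-4) = 12 - (-12) = 24 ≠ 0.
So rank(O) ≥ 2; since O has 2 columns, rank(O) = 2.
rank(O) = 2 = n, so the pair (A, C) is completely observable.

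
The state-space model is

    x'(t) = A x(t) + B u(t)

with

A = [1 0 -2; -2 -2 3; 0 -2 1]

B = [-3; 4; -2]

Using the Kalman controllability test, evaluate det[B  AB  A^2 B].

-544

AB = [[1], [-8], [-10]]
A^2B = [[21], [-16], [6]]
Controllability matrix C = [B  AB  A^2B] = [[-3, 1, 21], [4, -8, -16], [-2, -10, 6]]
Expanding along the first row, det(C) = (-3)·((-8)·6 - (-16)·(-10)) - 1·(4·6 - (-16)·(-2)) + 21·(4·(-10) - (-8)·(-2)) = (-3)·(-208) - 1·(-8) + 21·(-56) = -544
Since det(C) ≠ 0, rank(C) = 3 and the system is completely controllable.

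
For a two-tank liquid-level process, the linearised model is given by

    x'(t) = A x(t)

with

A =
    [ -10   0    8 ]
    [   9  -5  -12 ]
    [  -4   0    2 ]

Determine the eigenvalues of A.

det(sI - A) = s^3 - (tr A)s^2 + (M11 + M22 + M33)s - det A, where Mii is the 2×2 principal minor of A obtained by deleting row i and column i.
tr A = (-10) + (-5) + 2 = -13; M11 = (-5)·2 - (-12)·0 = -10 - 0 = -10; M22 = (-10)·2 - 8·(-4) = -20 - (-32) = 12; M33 = (-10)·(-5) - 0·9 = 50 - 0 = 50; sum of minors = 52.
det A = (-10)·((-5)·2 - (-12)·0) - 0·(9·2 - (-12)·(-4)) + 8·(9·0 - (-5)·(-4)) = (-10)·(-10) - 0·(-30) + 8·(-20) = -60.
So p(s) = det(sI - A) = s^3 + 13s^2 + 52s + 60.
Rational-root test: any integer root divides 60. Testing small divisors, s = -2 works: p(-2) = -8 + 52 + (-104) + 60 = 0, so (s + 2) is a factor.
Dividing, p(s) = (s + 2)(s^2 + 11s + 30).
Factor s^2 + 11s + 30: two numbers with sum -11 and product 30 are -5 and -6, so s^2 + 11s + 30 = (s + 5)(s + 6).
Hence p(s) = (s + 2) (s + 5) (s + 6), with roots -6, -5, -2.
All eigenvalues have negative real part, so the system is asymptotically stable.

-6, -5, -2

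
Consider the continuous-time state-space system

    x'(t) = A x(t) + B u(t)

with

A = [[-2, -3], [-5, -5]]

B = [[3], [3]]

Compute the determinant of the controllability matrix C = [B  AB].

AB = [[-15], [-30]]
Controllability matrix C = [B  AB] = [[3, -15], [3, -30]]
det(C) = 3·(-30) - (-15)·3 = -90 - (-45) = -45
Since det(C) ≠ 0, rank(C) = 2 and the system is completely controllable.

-45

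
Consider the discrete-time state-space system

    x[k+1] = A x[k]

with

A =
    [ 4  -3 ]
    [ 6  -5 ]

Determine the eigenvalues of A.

det(zI - A) = z^2 - (tr A)z + det A, with tr A = 4 + (-5) = -1 and det A = 4·(-5) - (-3)·6 = -20 - (-18) = -2.
So p(z) = det(zI - A) = z^2 + z - 2.
Factor z^2 + z - 2: two numbers with sum -1 and product -2 are 1 and -2, so z^2 + z - 2 = (z - 1)(z + 2).
Hence p(z) = (z - 1) (z + 2), with roots -2, 1.

-2, 1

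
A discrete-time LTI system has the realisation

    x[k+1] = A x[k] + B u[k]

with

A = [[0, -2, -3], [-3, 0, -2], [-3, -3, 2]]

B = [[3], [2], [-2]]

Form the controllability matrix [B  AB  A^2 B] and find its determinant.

AB = [[2], [-5], [-19]]
A^2B = [[67], [32], [-29]]
Controllability matrix C = [B  AB  A^2B] = [[3, 2, 67], [2, -5, 32], [-2, -19, -29]]
Expanding along the first row, det(C) = 3·((-5)·(-29) - 32·(-19)) - 2·(2·(-29) - 32·(-2)) + 67·(2·(-19) - (-5)·(-2)) = 3·753 - 2·6 + 67·(-48) = -969
Since det(C) ≠ 0, rank(C) = 3 and the system is completely controllable.

-969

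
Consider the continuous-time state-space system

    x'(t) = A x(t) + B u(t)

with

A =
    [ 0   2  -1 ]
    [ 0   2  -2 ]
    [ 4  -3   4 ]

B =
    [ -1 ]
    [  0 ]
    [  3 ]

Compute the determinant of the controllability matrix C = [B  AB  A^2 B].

-104

AB = [[-3], [-6], [8]]
A^2B = [[-20], [-28], [38]]
Controllability matrix C = [B  AB  A^2B] = [[-1, -3, -20], [0, -6, -28], [3, 8, 38]]
Expanding along the first row, det(C) = (-1)·((-6)·38 - (-28)·8) - (-3)·(0·38 - (-28)·3) + (-20)·(0·8 - (-6)·3) = (-1)·(-4) - (-3)·84 + (-20)·18 = -104
Since det(C) ≠ 0, rank(C) = 3 and the system is completely controllable.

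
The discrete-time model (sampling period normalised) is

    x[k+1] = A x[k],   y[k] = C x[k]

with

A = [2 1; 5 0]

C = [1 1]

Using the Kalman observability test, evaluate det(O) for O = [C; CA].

CA = [[7, 1]]
Observability matrix O = [C; CA] = [[1, 1], [7, 1]]
det(O) = 1·1 - 1·7 = 1 - 7 = -6
Since det(O) ≠ 0, rank(O) = 2 and the system is completely observable.

-6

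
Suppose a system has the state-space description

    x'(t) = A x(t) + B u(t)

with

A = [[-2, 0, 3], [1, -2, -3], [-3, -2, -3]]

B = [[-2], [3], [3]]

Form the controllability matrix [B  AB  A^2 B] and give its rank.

AB = [[13], [-17], [-9]]
A^2B = [[-53], [74], [22]]
Controllability matrix C = [B  AB  A^2B] = [[-2, 13, -53], [3, -17, 74], [3, -9, 22]]
det(C) = (-2)·((-17)·22 - 74·(-9)) - 13·(3·22 - 74·3) + (-53)·(3·(-9) - (-17)·3) = (-2)·292 - 13·(-156) + (-53)·24 = 172 ≠ 0, so rank(C) = 3.
rank(C) = 3 = n, so the pair (A, B) is completely controllable.

3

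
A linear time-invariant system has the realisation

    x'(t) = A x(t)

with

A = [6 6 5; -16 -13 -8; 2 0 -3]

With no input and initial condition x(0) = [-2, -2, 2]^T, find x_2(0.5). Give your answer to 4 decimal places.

det(sI - A) = s^3 - (tr A)s^2 + (M11 + M22 + M33)s - det A, where Mii is the 2×2 principal minor of A obtained by deleting row i and column i.
tr A = 6 + (-13) + (-3) = -10; M11 = (-13)·(-3) - (-8)·0 = 39 - 0 = 39; M22 = 6·(-3) - 5·2 = -18 - 10 = -28; M33 = 6·(-13) - 6·(-16) = -78 - (-96) = 18; sum of minors = 29.
det A = 6·((-13)·(-3) - (-8)·0) - 6·((-16)·(-3) - (-8)·2) + 5·((-16)·0 - (-13)·2) = 6·39 - 6·64 + 5·26 = -20.
So p(s) = det(sI - A) = s^3 + 10s^2 + 29s + 20.
Rational-root test: any integer root divides 20. Testing small divisors, s = -1 works: p(-1) = -1 + 10 + (-29) + 20 = 0, so (s + 1) is a factor.
Dividing, p(s) = (s + 1)(s^2 + 9s + 20).
Factor s^2 + 9s + 20: two numbers with sum -9 and product 20 are -4 and -5, so s^2 + 9s + 20 = (s + 4)(s + 5).
Hence p(s) = (s + 1) (s + 4) (s + 5), with roots -5, -4, -1.
The eigenvalues -5, -4, -1 are distinct and real, so A is diagonalisable and x(t) = e^{At} x(0) = V diag(e^{λ_i t}) V^{-1} x(0), where the columns of V are the eigenvectors.
λ = -5: A - (-5)I = [[11, 6, 5], [-16, -8, -8], [2, 0, 2]]. v must be orthogonal to every row; (row 1) × (row 2) = [-8, 8, 8], so take v_1 = [1, -1, -1]^T.
λ = -4: A - (-4)I = [[10, 6, 5], [-16, -9, -8], [2, 0, 1]]. v must be orthogonal to every row; (row 1) × (row 2) = [-3, 0, 6], so take v_2 = [1, 0, -2]^T.
λ = -1: A - (-1)I = [[7, 6, 5], [-16, -12, -8], [2, 0, -2]]. v must be orthogonal to every row; (row 1) × (row 2) = [12, -24, 12], so take v_3 = [1, -2, 1]^T.
V = [v_1 v_2 v_3] = [[1, 1, 1], [-1, 0, -2], [-1, -2, 1]] has det V = 1, so V^{-1} = adj(V)/det V = [[-4, -3, -2], [3, 2, 1], [2, 1, 1]].
Modal coordinates z(0) = V^{-1} x(0): (-4)·(-2) + (-3)·(-2) + (-2)·2 = 10; 3·(-2) + 2·(-2) + 1·2 = -8; 2·(-2) + 1·(-2) + 1·2 = -4; so z(0) = [10, -8, -4]^T.
x_2(t) = Σ_i (v_i)_2 · z_i(0) · e^{λ_i t} (row 2 of V times the modal terms).
x_2(0.5) = (-1)·10·e^{-5·0.5} + 0·(-8)·e^{-4·0.5} + (-2)·(-4)·e^{-1·0.5} = (-10)·0.082085 + 0·0.135335 + 8·0.606531 = 4.0314.

4.0314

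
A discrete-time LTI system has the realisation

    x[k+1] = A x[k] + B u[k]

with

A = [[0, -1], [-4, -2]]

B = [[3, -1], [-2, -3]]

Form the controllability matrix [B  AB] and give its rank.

AB = [[2, 3], [-8, 10]]
Controllability matrix C = [B  AB] = [[3, -1, 2, 3], [-2, -3, -8, 10]]
Take the 2×2 submatrix of C formed by columns 1, 2: [[3, -1], [-2, -3]]. Its determinant is 3·(-3) - (-1)·(-2) = -9 - 2 = -11 ≠ 0.
So rank(C) ≥ 2; since C has 2 rows, rank(C) = 2.
rank(C) = 2 = n, so the pair (A, B) is completely controllable.

2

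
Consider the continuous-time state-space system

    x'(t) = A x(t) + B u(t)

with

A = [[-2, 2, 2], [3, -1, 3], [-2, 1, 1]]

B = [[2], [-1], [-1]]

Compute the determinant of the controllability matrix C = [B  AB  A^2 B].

AB = [[-8], [4], [-6]]
A^2B = [[12], [-46], [14]]
Controllability matrix C = [B  AB  A^2B] = [[2, -8, 12], [-1, 4, -46], [-1, -6, 14]]
Expanding along the first row, det(C) = 2·(4·14 - (-46)·(-6)) - (-8)·((-1)·14 - (-46)·(-1)) + 12·((-1)·(-6) - 4·(-1)) = 2·(-220) - (-8)·(-60) + 12·10 = -800
Since det(C) ≠ 0, rank(C) = 3 and the system is completely controllable.

-800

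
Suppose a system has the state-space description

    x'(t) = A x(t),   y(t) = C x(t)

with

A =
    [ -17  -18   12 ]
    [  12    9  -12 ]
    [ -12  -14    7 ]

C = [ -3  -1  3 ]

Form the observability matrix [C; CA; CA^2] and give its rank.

CA = [[3, 3, -3]]
CA^2 = [[21, 15, -21]]
Observability matrix O = [C; CA; CA^2] = [[-3, -1, 3], [3, 3, -3], [21, 15, -21]]
The columns c1, c2, c3 of O are linearly dependent: c1 + c3 = 0 (check each entry), so rank(O) ≤ 2.
The 2×2 minor from rows 1, 2, columns 1, 2 is (-3)·3 - (-1)·3 = -9 - (-3) = -6 ≠ 0, so rank(O) = 2.
rank(O) = 2 < n = 3, so the pair (A, C) is not completely observable.

2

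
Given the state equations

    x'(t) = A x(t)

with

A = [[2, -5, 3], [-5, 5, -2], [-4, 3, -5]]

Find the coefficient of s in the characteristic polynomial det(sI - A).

Expand det(sI - A) for the 3×3 matrix.
p(s) = s^3 - 2s^2 - 32s - 62.
(Check: constant term = det(-A) = (-1)^3 det A = -62; coefficient of s^2 = -tr A = -2.)
The coefficient of s is -32.

-32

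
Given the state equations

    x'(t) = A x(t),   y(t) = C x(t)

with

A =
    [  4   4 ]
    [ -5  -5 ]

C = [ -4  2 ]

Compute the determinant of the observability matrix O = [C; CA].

156

CA = [[-26, -26]]
Observability matrix O = [C; CA] = [[-4, 2], [-26, -26]]
det(O) = (-4)·(-26) - 2·(-26) = 104 - (-52) = 156
Since det(O) ≠ 0, rank(O) = 2 and the system is completely observable.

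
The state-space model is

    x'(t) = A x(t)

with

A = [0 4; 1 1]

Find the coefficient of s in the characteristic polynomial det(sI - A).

For a 2×2 matrix, det(sI - A) = s^2 - (tr A)s + det A.
tr A = 1, det A = -4.
So p(s) = s^2 - s - 4.
The coefficient of s is -1.

-1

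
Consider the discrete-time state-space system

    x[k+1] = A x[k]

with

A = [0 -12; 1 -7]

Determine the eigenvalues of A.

det(zI - A) = z^2 - (tr A)z + det A, with tr A = 0 + (-7) = -7 and det A = 0·(-7) - (-12)·1 = 0 - (-12) = 12.
So p(z) = det(zI - A) = z^2 + 7z + 12.
Factor z^2 + 7z + 12: two numbers with sum -7 and product 12 are -3 and -4, so z^2 + 7z + 12 = (z + 3)(z + 4).
Hence p(z) = (z + 3) (z + 4), with roots -4, -3.

-4, -3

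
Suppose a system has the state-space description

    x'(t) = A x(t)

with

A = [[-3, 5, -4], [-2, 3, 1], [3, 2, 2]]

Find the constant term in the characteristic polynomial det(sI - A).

Expand det(sI - A) for the 3×3 matrix.
p(s) = s^3 - 2s^2 + 11s - 75.
(Check: constant term = det(-A) = (-1)^3 det A = -75; coefficient of s^2 = -tr A = -2.)
The constant term is -75.

-75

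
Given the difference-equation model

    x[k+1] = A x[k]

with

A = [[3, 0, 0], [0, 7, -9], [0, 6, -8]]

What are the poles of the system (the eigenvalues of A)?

-2, 1, 3

det(zI - A) = z^3 - (tr A)z^2 + (M11 + M22 + M33)z - det A, where Mii is the 2×2 principal minor of A obtained by deleting row i and column i.
tr A = 3 + 7 + (-8) = 2; M11 = 7·(-8) - (-9)·6 = -56 - (-54) = -2; M22 = 3·(-8) - 0·0 = -24 - 0 = -24; M33 = 3·7 - 0·0 = 21 - 0 = 21; sum of minors = -5.
det A = 3·(7·(-8) - (-9)·6) - 0·(0·(-8) - (-9)·0) + 0·(0·6 - 7·0) = 3·(-2) - 0·0 + 0·0 = -6.
So p(z) = det(zI - A) = z^3 - 2z^2 - 5z + 6.
Rational-root test: any integer root divides 6. Testing small divisors, z = 1 works: p(1) = 1 + (-2) + (-5) + 6 = 0, so (z - 1) is a factor.
Dividing, p(z) = (z - 1)(z^2 - z - 6).
Factor z^2 - z - 6: two numbers with sum 1 and product -6 are 3 and -2, so z^2 - z - 6 = (z - 3)(z + 2).
Hence p(z) = (z - 3) (z - 1) (z + 2), with roots -2, 1, 3.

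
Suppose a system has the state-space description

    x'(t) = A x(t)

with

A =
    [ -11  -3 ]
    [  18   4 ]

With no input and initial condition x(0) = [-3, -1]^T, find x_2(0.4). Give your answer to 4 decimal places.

-6.7292

det(sI - A) = s^2 - (tr A)s + det A, with tr A = (-11) + 4 = -7 and det A = (-11)·4 - (-3)·18 = -44 - (-54) = 10.
So p(s) = det(sI - A) = s^2 + 7s + 10.
Factor s^2 + 7s + 10: two numbers with sum -7 and product 10 are -2 and -5, so s^2 + 7s + 10 = (s + 2)(s + 5).
Hence p(s) = (s + 2) (s + 5), with roots -5, -2.
The eigenvalues -5, -2 are distinct and real, so A is diagonalisable and x(t) = e^{At} x(0) = V diag(e^{λ_i t}) V^{-1} x(0), where the columns of V are the eigenvectors.
λ = -5: A - (-5)I = [[-6, -3], [18, 9]]. Row 1 gives (-6)·v1 + (-3)·v2 = 0, so take v_1 = [1, -2]^T.
λ = -2: A - (-2)I = [[-9, -3], [18, 6]]. Row 1 gives (-9)·v1 + (-3)·v2 = 0, so take v_2 = [-1, 3]^T.
V = [v_1 v_2] = [[1, -1], [-2, 3]] has det V = 1, so V^{-1} = adj(V)/det V = [[3, 1], [2, 1]].
Modal coordinates z(0) = V^{-1} x(0): 3·(-3) + 1·(-1) = -10; 2·(-3) + 1·(-1) = -7; so z(0) = [-10, -7]^T.
x_2(t) = Σ_i (v_i)_2 · z_i(0) · e^{λ_i t} (row 2 of V times the modal terms).
x_2(0.4) = (-2)·(-10)·e^{-5·0.4} + 3·(-7)·e^{-2·0.4} = 20·0.135335 + (-21)·0.449329 = -6.7292.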